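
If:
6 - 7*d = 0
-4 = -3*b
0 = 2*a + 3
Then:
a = -3/2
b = 4/3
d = 6/7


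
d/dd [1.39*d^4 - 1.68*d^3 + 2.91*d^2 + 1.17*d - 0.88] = 5.56*d^3 - 5.04*d^2 + 5.82*d + 1.17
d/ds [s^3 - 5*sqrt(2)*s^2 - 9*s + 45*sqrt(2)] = 3*s^2 - 10*sqrt(2)*s - 9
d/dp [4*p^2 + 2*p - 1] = 8*p + 2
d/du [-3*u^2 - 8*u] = -6*u - 8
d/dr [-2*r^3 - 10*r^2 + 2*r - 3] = -6*r^2 - 20*r + 2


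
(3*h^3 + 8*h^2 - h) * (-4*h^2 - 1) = -12*h^5 - 32*h^4 + h^3 - 8*h^2 + h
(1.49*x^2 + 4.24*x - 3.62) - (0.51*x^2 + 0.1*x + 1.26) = 0.98*x^2 + 4.14*x - 4.88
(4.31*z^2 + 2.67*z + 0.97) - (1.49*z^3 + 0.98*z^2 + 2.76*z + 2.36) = -1.49*z^3 + 3.33*z^2 - 0.0899999999999999*z - 1.39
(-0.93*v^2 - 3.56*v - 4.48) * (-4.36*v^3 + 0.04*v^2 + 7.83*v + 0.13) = 4.0548*v^5 + 15.4844*v^4 + 12.1085*v^3 - 28.1749*v^2 - 35.5412*v - 0.5824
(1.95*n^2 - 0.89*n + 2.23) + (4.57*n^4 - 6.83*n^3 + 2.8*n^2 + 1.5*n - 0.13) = 4.57*n^4 - 6.83*n^3 + 4.75*n^2 + 0.61*n + 2.1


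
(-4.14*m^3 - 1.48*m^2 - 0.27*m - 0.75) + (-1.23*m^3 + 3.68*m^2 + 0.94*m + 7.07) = -5.37*m^3 + 2.2*m^2 + 0.67*m + 6.32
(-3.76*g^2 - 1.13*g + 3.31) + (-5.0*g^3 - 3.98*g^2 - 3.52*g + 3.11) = -5.0*g^3 - 7.74*g^2 - 4.65*g + 6.42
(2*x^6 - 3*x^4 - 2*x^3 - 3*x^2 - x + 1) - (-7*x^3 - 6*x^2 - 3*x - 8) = 2*x^6 - 3*x^4 + 5*x^3 + 3*x^2 + 2*x + 9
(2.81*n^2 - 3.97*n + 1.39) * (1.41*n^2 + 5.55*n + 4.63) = 3.9621*n^4 + 9.9978*n^3 - 7.0633*n^2 - 10.6666*n + 6.4357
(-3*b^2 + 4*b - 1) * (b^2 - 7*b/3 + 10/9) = -3*b^4 + 11*b^3 - 41*b^2/3 + 61*b/9 - 10/9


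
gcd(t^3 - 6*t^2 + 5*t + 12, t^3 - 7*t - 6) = t^2 - 2*t - 3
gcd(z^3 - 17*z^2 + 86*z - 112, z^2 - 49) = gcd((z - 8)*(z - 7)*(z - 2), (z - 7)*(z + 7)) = z - 7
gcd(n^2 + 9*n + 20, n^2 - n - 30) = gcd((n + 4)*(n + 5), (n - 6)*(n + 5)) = n + 5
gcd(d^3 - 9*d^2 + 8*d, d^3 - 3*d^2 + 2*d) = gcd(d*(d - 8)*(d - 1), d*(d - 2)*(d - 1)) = d^2 - d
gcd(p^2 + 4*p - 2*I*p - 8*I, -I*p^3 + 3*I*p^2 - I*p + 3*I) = 1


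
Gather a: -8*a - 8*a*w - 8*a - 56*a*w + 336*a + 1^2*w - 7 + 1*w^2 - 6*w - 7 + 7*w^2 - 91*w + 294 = a*(320 - 64*w) + 8*w^2 - 96*w + 280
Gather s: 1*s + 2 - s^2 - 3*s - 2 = -s^2 - 2*s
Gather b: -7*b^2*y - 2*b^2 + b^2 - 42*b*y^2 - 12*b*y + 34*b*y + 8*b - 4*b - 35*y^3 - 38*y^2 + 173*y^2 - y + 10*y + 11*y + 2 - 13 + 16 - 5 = b^2*(-7*y - 1) + b*(-42*y^2 + 22*y + 4) - 35*y^3 + 135*y^2 + 20*y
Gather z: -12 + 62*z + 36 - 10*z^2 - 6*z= -10*z^2 + 56*z + 24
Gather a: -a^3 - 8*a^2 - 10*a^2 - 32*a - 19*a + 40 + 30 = -a^3 - 18*a^2 - 51*a + 70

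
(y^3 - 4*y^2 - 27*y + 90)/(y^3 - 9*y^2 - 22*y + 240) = (y - 3)/(y - 8)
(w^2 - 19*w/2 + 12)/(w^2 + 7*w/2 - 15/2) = (w - 8)/(w + 5)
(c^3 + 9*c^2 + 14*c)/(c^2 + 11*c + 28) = c*(c + 2)/(c + 4)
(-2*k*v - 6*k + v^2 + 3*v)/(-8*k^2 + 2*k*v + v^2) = (v + 3)/(4*k + v)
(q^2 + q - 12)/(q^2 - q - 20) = (q - 3)/(q - 5)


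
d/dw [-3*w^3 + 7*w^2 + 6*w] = -9*w^2 + 14*w + 6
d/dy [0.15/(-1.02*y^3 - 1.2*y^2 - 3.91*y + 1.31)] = (0.459*y^2 + 0.36*y + 0.5865)/(1.02*y^3 + 1.2*y^2 + 3.91*y - 1.31)^2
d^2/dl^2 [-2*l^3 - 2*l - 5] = -12*l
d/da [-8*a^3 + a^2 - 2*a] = -24*a^2 + 2*a - 2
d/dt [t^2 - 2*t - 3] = 2*t - 2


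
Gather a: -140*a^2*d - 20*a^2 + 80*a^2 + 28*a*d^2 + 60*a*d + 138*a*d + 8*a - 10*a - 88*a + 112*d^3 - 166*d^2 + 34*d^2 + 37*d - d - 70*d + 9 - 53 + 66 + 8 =a^2*(60 - 140*d) + a*(28*d^2 + 198*d - 90) + 112*d^3 - 132*d^2 - 34*d + 30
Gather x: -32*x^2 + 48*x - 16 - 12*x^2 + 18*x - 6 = -44*x^2 + 66*x - 22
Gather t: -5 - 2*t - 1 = -2*t - 6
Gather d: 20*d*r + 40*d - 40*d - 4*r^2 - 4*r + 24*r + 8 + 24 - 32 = 20*d*r - 4*r^2 + 20*r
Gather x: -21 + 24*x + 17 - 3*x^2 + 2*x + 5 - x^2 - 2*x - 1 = -4*x^2 + 24*x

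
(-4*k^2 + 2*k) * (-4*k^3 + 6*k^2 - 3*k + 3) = 16*k^5 - 32*k^4 + 24*k^3 - 18*k^2 + 6*k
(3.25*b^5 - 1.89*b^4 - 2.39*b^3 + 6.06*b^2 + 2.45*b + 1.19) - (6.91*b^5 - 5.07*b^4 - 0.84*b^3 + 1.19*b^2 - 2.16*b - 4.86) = -3.66*b^5 + 3.18*b^4 - 1.55*b^3 + 4.87*b^2 + 4.61*b + 6.05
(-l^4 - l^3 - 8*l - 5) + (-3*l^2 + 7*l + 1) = -l^4 - l^3 - 3*l^2 - l - 4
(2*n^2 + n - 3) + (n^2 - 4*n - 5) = 3*n^2 - 3*n - 8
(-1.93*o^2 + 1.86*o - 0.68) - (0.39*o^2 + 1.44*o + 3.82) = -2.32*o^2 + 0.42*o - 4.5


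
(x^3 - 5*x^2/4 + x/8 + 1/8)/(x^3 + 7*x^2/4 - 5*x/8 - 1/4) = (x - 1)/(x + 2)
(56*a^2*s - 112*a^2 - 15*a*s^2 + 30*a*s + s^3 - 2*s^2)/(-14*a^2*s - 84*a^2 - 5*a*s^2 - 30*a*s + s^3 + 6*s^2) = (-8*a*s + 16*a + s^2 - 2*s)/(2*a*s + 12*a + s^2 + 6*s)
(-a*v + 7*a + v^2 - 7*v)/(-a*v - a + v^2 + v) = (v - 7)/(v + 1)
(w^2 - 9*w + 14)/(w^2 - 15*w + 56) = (w - 2)/(w - 8)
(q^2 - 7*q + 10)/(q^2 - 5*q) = (q - 2)/q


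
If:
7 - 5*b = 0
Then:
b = 7/5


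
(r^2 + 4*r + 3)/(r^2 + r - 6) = (r + 1)/(r - 2)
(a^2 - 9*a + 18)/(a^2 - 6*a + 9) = (a - 6)/(a - 3)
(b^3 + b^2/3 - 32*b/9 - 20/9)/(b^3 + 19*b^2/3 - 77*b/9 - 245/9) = (3*b^2 - 4*b - 4)/(3*b^2 + 14*b - 49)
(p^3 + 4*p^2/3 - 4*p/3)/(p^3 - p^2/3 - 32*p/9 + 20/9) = 3*p/(3*p - 5)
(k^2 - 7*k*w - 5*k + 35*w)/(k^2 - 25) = (k - 7*w)/(k + 5)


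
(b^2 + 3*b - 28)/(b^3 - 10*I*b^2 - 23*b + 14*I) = (b^2 + 3*b - 28)/(b^3 - 10*I*b^2 - 23*b + 14*I)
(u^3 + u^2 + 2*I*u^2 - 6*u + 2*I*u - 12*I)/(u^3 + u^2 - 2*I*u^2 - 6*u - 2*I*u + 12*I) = (u + 2*I)/(u - 2*I)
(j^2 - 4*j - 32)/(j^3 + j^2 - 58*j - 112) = (j + 4)/(j^2 + 9*j + 14)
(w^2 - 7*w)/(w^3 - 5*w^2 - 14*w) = 1/(w + 2)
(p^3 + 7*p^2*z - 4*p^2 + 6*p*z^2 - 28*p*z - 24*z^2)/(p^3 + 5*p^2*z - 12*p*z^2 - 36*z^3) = (-p^2 - p*z + 4*p + 4*z)/(-p^2 + p*z + 6*z^2)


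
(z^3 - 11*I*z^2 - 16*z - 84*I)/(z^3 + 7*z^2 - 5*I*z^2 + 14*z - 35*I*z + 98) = (z - 6*I)/(z + 7)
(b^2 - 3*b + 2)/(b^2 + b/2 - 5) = 2*(b - 1)/(2*b + 5)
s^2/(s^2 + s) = s/(s + 1)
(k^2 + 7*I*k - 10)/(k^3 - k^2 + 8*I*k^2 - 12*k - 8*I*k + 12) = (k + 5*I)/(k^2 + k*(-1 + 6*I) - 6*I)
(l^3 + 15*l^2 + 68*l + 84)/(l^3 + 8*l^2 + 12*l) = (l + 7)/l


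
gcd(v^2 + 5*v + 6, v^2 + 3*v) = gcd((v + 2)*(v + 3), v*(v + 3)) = v + 3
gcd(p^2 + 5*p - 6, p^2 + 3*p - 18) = p + 6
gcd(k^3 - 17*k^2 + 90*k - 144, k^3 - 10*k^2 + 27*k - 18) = k^2 - 9*k + 18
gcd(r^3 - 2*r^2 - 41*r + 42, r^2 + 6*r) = r + 6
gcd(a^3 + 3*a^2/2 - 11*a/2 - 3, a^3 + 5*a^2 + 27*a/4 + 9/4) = a^2 + 7*a/2 + 3/2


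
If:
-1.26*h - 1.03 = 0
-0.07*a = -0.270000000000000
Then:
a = 3.86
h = -0.82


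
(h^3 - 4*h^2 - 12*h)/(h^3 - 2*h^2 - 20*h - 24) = h/(h + 2)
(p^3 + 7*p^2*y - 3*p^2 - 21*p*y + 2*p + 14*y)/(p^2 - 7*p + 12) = (p^3 + 7*p^2*y - 3*p^2 - 21*p*y + 2*p + 14*y)/(p^2 - 7*p + 12)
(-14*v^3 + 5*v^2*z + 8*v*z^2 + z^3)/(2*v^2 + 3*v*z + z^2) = (-7*v^2 + 6*v*z + z^2)/(v + z)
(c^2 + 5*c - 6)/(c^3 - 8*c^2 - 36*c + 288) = (c - 1)/(c^2 - 14*c + 48)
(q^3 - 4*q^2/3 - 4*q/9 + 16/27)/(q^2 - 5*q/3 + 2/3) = (9*q^2 - 6*q - 8)/(9*(q - 1))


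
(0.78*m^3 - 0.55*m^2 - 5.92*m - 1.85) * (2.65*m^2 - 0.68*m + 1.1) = 2.067*m^5 - 1.9879*m^4 - 14.456*m^3 - 1.4819*m^2 - 5.254*m - 2.035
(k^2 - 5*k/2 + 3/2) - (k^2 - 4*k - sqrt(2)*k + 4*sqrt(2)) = sqrt(2)*k + 3*k/2 - 4*sqrt(2) + 3/2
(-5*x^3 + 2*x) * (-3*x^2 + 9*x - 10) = 15*x^5 - 45*x^4 + 44*x^3 + 18*x^2 - 20*x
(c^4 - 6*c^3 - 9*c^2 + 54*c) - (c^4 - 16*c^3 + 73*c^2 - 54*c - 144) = 10*c^3 - 82*c^2 + 108*c + 144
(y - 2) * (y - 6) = y^2 - 8*y + 12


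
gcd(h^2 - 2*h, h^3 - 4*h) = h^2 - 2*h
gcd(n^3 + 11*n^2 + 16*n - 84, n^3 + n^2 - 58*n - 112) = n + 7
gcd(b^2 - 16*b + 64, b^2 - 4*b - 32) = b - 8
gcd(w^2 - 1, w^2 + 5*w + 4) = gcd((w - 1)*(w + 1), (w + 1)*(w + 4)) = w + 1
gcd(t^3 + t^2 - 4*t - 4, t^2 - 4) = t^2 - 4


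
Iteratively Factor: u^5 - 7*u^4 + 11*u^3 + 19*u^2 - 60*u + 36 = (u + 2)*(u^4 - 9*u^3 + 29*u^2 - 39*u + 18) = (u - 2)*(u + 2)*(u^3 - 7*u^2 + 15*u - 9) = (u - 3)*(u - 2)*(u + 2)*(u^2 - 4*u + 3) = (u - 3)*(u - 2)*(u - 1)*(u + 2)*(u - 3)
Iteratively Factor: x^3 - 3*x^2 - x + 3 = (x + 1)*(x^2 - 4*x + 3) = (x - 1)*(x + 1)*(x - 3)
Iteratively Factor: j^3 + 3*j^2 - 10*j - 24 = (j + 4)*(j^2 - j - 6) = (j + 2)*(j + 4)*(j - 3)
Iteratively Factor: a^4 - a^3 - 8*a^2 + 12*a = (a + 3)*(a^3 - 4*a^2 + 4*a) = (a - 2)*(a + 3)*(a^2 - 2*a) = (a - 2)^2*(a + 3)*(a)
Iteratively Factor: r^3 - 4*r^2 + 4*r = (r - 2)*(r^2 - 2*r) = r*(r - 2)*(r - 2)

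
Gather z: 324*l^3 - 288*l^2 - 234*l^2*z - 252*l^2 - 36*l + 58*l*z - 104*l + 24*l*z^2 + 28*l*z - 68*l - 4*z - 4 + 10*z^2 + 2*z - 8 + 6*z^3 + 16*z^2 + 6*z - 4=324*l^3 - 540*l^2 - 208*l + 6*z^3 + z^2*(24*l + 26) + z*(-234*l^2 + 86*l + 4) - 16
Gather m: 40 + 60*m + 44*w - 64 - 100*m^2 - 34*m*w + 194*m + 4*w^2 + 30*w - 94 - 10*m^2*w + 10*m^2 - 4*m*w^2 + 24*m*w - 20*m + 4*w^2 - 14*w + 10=m^2*(-10*w - 90) + m*(-4*w^2 - 10*w + 234) + 8*w^2 + 60*w - 108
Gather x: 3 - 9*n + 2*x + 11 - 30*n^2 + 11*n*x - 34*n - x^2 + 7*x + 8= -30*n^2 - 43*n - x^2 + x*(11*n + 9) + 22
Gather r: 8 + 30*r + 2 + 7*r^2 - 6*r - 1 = 7*r^2 + 24*r + 9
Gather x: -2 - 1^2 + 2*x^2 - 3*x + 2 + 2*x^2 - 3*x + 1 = 4*x^2 - 6*x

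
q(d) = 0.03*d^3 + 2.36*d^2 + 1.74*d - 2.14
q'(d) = 0.09*d^2 + 4.72*d + 1.74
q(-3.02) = 13.30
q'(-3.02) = -11.69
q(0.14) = -1.85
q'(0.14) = 2.40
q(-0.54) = -2.40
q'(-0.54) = -0.78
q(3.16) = 27.87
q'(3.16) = 17.55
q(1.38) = 4.83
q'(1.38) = 8.42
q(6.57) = 119.67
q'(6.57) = 36.64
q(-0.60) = -2.34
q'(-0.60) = -1.06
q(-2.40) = 6.86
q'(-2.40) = -9.07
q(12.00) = 410.42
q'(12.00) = 71.34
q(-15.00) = 401.51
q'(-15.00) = -48.81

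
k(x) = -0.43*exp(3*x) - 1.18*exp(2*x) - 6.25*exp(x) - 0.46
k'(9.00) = -686497238547.76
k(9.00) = -228858272867.09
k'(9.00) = -686497238547.76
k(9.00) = -228858272867.09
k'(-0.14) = -8.06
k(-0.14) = -7.07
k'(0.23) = -14.18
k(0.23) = -11.05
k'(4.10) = -292377.59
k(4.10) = -99143.18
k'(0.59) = -26.53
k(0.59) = -18.10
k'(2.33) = -1714.12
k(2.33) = -656.21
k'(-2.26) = -0.68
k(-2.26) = -1.13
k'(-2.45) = -0.56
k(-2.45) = -1.01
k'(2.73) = -5300.75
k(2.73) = -1923.74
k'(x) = -1.29*exp(3*x) - 2.36*exp(2*x) - 6.25*exp(x)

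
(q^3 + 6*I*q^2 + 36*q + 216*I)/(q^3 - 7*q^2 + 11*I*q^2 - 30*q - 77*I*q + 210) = (q^2 + 36)/(q^2 + q*(-7 + 5*I) - 35*I)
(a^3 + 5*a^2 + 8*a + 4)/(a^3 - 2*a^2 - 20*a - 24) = (a + 1)/(a - 6)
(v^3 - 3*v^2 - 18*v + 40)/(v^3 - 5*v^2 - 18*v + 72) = (v^2 - 7*v + 10)/(v^2 - 9*v + 18)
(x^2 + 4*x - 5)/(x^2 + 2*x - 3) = (x + 5)/(x + 3)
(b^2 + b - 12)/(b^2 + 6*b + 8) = (b - 3)/(b + 2)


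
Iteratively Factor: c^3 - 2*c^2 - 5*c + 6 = (c + 2)*(c^2 - 4*c + 3) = (c - 1)*(c + 2)*(c - 3)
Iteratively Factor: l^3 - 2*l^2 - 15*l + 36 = (l + 4)*(l^2 - 6*l + 9) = (l - 3)*(l + 4)*(l - 3)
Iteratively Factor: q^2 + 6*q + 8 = (q + 4)*(q + 2)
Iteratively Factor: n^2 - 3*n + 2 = (n - 2)*(n - 1)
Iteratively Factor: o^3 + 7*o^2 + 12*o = (o + 4)*(o^2 + 3*o) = o*(o + 4)*(o + 3)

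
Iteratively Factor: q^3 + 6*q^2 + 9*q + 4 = (q + 1)*(q^2 + 5*q + 4) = (q + 1)^2*(q + 4)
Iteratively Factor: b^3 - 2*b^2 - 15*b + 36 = (b - 3)*(b^2 + b - 12) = (b - 3)*(b + 4)*(b - 3)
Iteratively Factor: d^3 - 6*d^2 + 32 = (d - 4)*(d^2 - 2*d - 8) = (d - 4)^2*(d + 2)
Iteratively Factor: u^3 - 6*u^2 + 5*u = (u - 5)*(u^2 - u) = u*(u - 5)*(u - 1)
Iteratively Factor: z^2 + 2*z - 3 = (z + 3)*(z - 1)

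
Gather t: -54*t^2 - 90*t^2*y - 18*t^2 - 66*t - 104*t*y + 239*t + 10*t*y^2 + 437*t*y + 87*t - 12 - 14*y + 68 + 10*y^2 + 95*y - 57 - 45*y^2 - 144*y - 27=t^2*(-90*y - 72) + t*(10*y^2 + 333*y + 260) - 35*y^2 - 63*y - 28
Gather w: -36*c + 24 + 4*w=-36*c + 4*w + 24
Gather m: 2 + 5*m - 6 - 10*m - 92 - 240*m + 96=-245*m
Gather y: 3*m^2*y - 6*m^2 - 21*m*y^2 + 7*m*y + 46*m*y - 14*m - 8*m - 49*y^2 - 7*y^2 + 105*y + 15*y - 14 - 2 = -6*m^2 - 22*m + y^2*(-21*m - 56) + y*(3*m^2 + 53*m + 120) - 16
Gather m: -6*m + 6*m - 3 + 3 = 0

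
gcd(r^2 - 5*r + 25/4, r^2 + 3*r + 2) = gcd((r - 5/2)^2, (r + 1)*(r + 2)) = 1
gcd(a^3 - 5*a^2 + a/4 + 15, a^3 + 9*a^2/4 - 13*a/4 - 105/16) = a + 3/2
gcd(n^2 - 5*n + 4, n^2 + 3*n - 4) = n - 1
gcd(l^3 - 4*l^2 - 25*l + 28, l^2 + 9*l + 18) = 1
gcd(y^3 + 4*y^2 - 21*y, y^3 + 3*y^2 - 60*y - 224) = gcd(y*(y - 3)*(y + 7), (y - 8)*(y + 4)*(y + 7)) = y + 7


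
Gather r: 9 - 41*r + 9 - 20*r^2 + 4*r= -20*r^2 - 37*r + 18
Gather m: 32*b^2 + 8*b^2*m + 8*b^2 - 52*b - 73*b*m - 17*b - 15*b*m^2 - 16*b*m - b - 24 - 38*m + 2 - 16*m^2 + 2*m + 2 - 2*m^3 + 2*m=40*b^2 - 70*b - 2*m^3 + m^2*(-15*b - 16) + m*(8*b^2 - 89*b - 34) - 20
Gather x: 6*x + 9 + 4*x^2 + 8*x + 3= 4*x^2 + 14*x + 12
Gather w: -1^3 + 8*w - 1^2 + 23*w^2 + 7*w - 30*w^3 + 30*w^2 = -30*w^3 + 53*w^2 + 15*w - 2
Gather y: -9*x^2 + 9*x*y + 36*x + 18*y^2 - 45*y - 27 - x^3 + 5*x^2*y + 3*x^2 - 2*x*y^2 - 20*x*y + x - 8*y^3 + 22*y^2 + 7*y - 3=-x^3 - 6*x^2 + 37*x - 8*y^3 + y^2*(40 - 2*x) + y*(5*x^2 - 11*x - 38) - 30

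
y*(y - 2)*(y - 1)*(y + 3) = y^4 - 7*y^2 + 6*y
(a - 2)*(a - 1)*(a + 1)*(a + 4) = a^4 + 2*a^3 - 9*a^2 - 2*a + 8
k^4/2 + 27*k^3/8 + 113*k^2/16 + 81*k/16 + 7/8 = (k/2 + 1/2)*(k + 1/4)*(k + 2)*(k + 7/2)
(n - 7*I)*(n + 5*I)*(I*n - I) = I*n^3 + 2*n^2 - I*n^2 - 2*n + 35*I*n - 35*I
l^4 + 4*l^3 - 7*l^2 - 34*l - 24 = (l - 3)*(l + 1)*(l + 2)*(l + 4)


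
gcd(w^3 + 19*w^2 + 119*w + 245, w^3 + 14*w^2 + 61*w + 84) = w + 7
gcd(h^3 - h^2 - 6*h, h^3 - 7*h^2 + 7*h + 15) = h - 3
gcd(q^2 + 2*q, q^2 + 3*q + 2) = q + 2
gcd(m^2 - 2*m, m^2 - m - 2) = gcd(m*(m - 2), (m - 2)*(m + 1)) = m - 2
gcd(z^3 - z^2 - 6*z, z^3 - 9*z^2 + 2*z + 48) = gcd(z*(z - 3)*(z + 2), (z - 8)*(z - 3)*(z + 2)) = z^2 - z - 6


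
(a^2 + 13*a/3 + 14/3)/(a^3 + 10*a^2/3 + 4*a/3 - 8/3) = (3*a + 7)/(3*a^2 + 4*a - 4)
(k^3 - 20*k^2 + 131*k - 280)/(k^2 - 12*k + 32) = (k^2 - 12*k + 35)/(k - 4)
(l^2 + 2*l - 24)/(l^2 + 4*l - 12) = (l - 4)/(l - 2)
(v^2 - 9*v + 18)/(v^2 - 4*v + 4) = (v^2 - 9*v + 18)/(v^2 - 4*v + 4)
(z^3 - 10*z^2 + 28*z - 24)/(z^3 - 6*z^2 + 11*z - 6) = (z^2 - 8*z + 12)/(z^2 - 4*z + 3)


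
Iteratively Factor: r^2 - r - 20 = (r - 5)*(r + 4)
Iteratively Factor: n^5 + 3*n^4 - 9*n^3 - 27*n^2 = (n)*(n^4 + 3*n^3 - 9*n^2 - 27*n) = n*(n + 3)*(n^3 - 9*n) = n*(n + 3)^2*(n^2 - 3*n) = n*(n - 3)*(n + 3)^2*(n)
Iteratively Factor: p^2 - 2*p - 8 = (p - 4)*(p + 2)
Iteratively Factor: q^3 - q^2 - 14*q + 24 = (q - 3)*(q^2 + 2*q - 8) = (q - 3)*(q - 2)*(q + 4)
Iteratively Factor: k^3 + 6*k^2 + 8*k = (k + 4)*(k^2 + 2*k) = k*(k + 4)*(k + 2)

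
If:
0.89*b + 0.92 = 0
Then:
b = -1.03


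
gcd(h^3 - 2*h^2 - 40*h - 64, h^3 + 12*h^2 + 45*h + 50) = h + 2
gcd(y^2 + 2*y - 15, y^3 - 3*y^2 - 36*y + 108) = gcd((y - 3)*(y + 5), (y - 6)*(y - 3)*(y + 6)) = y - 3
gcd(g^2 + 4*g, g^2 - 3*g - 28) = g + 4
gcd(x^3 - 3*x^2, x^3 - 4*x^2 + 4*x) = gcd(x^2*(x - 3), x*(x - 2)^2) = x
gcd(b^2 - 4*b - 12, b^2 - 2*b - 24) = b - 6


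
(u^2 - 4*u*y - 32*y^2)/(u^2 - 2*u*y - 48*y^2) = (u + 4*y)/(u + 6*y)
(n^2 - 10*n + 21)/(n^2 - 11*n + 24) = (n - 7)/(n - 8)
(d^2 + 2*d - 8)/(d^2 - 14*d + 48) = (d^2 + 2*d - 8)/(d^2 - 14*d + 48)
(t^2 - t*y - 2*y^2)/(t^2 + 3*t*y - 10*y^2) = (t + y)/(t + 5*y)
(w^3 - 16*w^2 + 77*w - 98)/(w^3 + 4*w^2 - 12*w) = (w^2 - 14*w + 49)/(w*(w + 6))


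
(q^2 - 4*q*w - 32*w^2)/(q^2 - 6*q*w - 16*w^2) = (q + 4*w)/(q + 2*w)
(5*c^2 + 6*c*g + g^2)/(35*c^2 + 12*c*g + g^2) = (c + g)/(7*c + g)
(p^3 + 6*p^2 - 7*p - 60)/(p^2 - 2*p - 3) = (p^2 + 9*p + 20)/(p + 1)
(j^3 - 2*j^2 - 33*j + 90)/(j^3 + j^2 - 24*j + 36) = (j - 5)/(j - 2)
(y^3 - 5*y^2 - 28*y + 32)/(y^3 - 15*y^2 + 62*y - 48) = (y + 4)/(y - 6)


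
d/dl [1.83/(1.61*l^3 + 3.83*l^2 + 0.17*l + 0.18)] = (-8.8389*l^2 - 14.0178*l - 0.3111)/(1.61*l^3 + 3.83*l^2 + 0.17*l + 0.18)^2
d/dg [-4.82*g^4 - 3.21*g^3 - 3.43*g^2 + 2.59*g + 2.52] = -19.28*g^3 - 9.63*g^2 - 6.86*g + 2.59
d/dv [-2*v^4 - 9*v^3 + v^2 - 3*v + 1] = -8*v^3 - 27*v^2 + 2*v - 3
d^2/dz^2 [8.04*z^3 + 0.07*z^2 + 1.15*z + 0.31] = 48.24*z + 0.14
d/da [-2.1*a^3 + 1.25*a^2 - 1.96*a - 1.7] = -6.3*a^2 + 2.5*a - 1.96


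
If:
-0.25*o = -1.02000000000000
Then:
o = 4.08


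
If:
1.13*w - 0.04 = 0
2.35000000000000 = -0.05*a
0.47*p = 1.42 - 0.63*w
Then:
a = -47.00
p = 2.97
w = 0.04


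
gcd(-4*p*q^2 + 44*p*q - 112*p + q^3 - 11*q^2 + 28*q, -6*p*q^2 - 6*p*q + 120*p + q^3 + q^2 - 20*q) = q - 4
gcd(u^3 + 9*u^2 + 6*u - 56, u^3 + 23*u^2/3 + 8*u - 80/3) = u + 4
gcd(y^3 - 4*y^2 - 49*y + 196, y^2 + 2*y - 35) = y + 7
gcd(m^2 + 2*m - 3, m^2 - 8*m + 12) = 1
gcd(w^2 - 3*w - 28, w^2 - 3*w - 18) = 1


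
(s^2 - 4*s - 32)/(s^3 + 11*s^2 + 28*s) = (s - 8)/(s*(s + 7))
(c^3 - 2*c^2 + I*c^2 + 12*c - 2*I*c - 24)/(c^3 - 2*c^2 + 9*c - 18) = (c + 4*I)/(c + 3*I)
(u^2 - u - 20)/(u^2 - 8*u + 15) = (u + 4)/(u - 3)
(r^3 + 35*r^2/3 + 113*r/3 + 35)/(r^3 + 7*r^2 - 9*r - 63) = (r + 5/3)/(r - 3)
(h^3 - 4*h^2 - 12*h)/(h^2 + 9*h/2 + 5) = 2*h*(h - 6)/(2*h + 5)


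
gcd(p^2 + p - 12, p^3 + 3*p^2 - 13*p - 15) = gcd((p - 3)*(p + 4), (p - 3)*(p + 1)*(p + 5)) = p - 3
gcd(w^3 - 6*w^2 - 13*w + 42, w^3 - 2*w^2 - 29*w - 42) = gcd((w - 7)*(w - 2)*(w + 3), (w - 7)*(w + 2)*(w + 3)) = w^2 - 4*w - 21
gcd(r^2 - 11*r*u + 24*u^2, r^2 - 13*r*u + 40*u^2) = r - 8*u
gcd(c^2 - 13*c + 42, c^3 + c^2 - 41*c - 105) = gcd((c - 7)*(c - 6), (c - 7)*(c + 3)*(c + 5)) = c - 7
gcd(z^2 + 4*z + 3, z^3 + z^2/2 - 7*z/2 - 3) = z + 1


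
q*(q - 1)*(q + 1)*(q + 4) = q^4 + 4*q^3 - q^2 - 4*q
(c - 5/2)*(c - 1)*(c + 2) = c^3 - 3*c^2/2 - 9*c/2 + 5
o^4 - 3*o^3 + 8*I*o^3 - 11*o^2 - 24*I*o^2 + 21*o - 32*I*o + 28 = (o - 4)*(o + 1)*(o + I)*(o + 7*I)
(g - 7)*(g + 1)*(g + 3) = g^3 - 3*g^2 - 25*g - 21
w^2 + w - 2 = (w - 1)*(w + 2)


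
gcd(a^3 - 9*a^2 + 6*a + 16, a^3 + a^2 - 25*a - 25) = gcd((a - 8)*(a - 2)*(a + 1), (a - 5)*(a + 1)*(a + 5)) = a + 1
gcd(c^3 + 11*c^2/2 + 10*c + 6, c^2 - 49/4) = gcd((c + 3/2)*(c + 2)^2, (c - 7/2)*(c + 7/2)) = 1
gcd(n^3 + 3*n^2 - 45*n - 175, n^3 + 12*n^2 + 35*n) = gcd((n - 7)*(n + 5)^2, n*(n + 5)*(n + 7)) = n + 5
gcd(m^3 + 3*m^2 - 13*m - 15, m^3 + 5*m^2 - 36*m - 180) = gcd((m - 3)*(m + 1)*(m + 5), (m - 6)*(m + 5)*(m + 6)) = m + 5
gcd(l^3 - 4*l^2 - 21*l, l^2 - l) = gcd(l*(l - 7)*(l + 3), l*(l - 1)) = l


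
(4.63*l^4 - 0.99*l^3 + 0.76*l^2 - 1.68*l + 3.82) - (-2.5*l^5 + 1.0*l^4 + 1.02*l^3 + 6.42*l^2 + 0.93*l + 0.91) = 2.5*l^5 + 3.63*l^4 - 2.01*l^3 - 5.66*l^2 - 2.61*l + 2.91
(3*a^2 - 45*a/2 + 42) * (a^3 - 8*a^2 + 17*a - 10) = 3*a^5 - 93*a^4/2 + 273*a^3 - 1497*a^2/2 + 939*a - 420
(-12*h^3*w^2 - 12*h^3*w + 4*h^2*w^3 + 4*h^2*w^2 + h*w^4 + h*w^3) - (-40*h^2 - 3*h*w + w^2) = -12*h^3*w^2 - 12*h^3*w + 4*h^2*w^3 + 4*h^2*w^2 + 40*h^2 + h*w^4 + h*w^3 + 3*h*w - w^2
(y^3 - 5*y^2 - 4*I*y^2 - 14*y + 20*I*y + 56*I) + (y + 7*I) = y^3 - 5*y^2 - 4*I*y^2 - 13*y + 20*I*y + 63*I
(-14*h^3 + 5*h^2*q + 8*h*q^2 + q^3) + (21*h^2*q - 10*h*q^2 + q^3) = -14*h^3 + 26*h^2*q - 2*h*q^2 + 2*q^3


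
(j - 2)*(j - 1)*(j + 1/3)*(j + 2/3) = j^4 - 2*j^3 - 7*j^2/9 + 4*j/3 + 4/9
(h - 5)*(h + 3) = h^2 - 2*h - 15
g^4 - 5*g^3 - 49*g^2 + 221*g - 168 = (g - 8)*(g - 3)*(g - 1)*(g + 7)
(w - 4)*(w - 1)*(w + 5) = w^3 - 21*w + 20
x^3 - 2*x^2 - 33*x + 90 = (x - 5)*(x - 3)*(x + 6)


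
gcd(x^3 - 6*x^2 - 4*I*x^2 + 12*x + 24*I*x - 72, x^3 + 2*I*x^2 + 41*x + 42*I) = x - 6*I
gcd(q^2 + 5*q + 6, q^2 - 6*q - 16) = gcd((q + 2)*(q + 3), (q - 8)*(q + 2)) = q + 2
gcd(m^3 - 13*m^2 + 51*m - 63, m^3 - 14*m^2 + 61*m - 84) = m^2 - 10*m + 21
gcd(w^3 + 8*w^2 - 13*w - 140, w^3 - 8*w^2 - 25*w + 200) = w + 5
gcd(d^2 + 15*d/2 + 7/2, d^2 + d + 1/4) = d + 1/2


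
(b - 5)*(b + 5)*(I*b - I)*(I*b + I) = -b^4 + 26*b^2 - 25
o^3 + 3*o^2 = o^2*(o + 3)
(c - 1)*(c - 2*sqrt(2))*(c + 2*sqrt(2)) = c^3 - c^2 - 8*c + 8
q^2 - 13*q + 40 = (q - 8)*(q - 5)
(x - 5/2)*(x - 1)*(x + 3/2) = x^3 - 2*x^2 - 11*x/4 + 15/4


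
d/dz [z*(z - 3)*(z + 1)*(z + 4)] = 4*z^3 + 6*z^2 - 22*z - 12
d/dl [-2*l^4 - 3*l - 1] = -8*l^3 - 3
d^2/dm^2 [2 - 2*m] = 0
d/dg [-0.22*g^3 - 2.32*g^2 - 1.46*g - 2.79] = -0.66*g^2 - 4.64*g - 1.46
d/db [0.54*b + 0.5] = 0.540000000000000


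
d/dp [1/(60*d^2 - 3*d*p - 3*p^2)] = (d + 2*p)/(3*(-20*d^2 + d*p + p^2)^2)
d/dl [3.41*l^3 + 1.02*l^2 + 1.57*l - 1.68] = 10.23*l^2 + 2.04*l + 1.57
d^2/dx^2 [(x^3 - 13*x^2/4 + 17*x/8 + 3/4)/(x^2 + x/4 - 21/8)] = 720/(64*x^3 + 336*x^2 + 588*x + 343)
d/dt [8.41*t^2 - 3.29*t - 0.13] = 16.82*t - 3.29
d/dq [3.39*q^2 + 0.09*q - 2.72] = 6.78*q + 0.09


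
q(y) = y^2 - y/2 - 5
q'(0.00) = -0.50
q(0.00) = -5.00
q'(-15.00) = -30.50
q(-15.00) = 227.50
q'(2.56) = 4.62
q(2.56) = 0.27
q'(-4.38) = -9.26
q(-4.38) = 16.37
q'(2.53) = 4.56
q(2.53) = 0.14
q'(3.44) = 6.38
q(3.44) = 5.11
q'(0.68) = 0.86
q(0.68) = -4.88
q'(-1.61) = -3.72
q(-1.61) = -1.60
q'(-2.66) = -5.82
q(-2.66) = 3.41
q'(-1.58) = -3.66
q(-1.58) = -1.71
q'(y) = 2*y - 1/2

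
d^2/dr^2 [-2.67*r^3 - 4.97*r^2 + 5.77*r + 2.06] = -16.02*r - 9.94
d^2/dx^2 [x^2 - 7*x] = 2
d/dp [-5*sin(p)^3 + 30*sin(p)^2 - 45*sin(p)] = 15*(-sin(p)^2 + 4*sin(p) - 3)*cos(p)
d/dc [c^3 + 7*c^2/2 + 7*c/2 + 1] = 3*c^2 + 7*c + 7/2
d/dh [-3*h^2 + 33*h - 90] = 33 - 6*h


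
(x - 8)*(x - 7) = x^2 - 15*x + 56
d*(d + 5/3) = d^2 + 5*d/3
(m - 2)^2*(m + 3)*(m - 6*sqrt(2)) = m^4 - 6*sqrt(2)*m^3 - m^3 - 8*m^2 + 6*sqrt(2)*m^2 + 12*m + 48*sqrt(2)*m - 72*sqrt(2)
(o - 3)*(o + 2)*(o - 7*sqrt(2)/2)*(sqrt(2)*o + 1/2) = sqrt(2)*o^4 - 13*o^3/2 - sqrt(2)*o^3 - 31*sqrt(2)*o^2/4 + 13*o^2/2 + 7*sqrt(2)*o/4 + 39*o + 21*sqrt(2)/2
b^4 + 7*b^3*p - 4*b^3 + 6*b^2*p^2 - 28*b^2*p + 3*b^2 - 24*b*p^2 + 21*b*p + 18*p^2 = (b - 3)*(b - 1)*(b + p)*(b + 6*p)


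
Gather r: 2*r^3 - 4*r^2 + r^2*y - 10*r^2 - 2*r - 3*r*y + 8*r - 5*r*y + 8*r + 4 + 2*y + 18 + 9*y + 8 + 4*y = 2*r^3 + r^2*(y - 14) + r*(14 - 8*y) + 15*y + 30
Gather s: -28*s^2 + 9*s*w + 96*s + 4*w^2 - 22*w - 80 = -28*s^2 + s*(9*w + 96) + 4*w^2 - 22*w - 80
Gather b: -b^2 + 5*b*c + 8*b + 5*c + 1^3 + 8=-b^2 + b*(5*c + 8) + 5*c + 9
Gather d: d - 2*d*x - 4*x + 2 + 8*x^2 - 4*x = d*(1 - 2*x) + 8*x^2 - 8*x + 2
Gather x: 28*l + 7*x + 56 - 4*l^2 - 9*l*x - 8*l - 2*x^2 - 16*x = -4*l^2 + 20*l - 2*x^2 + x*(-9*l - 9) + 56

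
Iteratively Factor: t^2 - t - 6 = (t + 2)*(t - 3)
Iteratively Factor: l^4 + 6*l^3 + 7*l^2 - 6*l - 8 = (l + 2)*(l^3 + 4*l^2 - l - 4) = (l - 1)*(l + 2)*(l^2 + 5*l + 4) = (l - 1)*(l + 2)*(l + 4)*(l + 1)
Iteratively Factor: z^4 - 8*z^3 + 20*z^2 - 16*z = (z - 2)*(z^3 - 6*z^2 + 8*z) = z*(z - 2)*(z^2 - 6*z + 8) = z*(z - 2)^2*(z - 4)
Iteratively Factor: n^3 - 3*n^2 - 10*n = (n + 2)*(n^2 - 5*n) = (n - 5)*(n + 2)*(n)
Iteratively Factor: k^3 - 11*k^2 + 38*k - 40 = (k - 5)*(k^2 - 6*k + 8) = (k - 5)*(k - 2)*(k - 4)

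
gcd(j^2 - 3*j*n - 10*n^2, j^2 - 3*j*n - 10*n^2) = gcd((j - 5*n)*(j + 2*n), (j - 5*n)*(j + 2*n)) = j^2 - 3*j*n - 10*n^2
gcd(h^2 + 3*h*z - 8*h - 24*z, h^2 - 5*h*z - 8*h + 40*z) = h - 8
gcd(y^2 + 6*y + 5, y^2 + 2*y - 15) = y + 5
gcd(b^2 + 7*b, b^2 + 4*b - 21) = b + 7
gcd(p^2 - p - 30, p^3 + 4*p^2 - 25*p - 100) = p + 5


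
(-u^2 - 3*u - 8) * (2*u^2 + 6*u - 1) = -2*u^4 - 12*u^3 - 33*u^2 - 45*u + 8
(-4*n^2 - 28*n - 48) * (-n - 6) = 4*n^3 + 52*n^2 + 216*n + 288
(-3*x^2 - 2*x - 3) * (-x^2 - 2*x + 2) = 3*x^4 + 8*x^3 + x^2 + 2*x - 6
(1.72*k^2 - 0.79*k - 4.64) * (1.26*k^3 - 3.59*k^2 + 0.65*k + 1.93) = 2.1672*k^5 - 7.1702*k^4 - 1.8923*k^3 + 19.4637*k^2 - 4.5407*k - 8.9552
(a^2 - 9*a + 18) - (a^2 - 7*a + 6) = 12 - 2*a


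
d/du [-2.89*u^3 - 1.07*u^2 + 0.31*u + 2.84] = -8.67*u^2 - 2.14*u + 0.31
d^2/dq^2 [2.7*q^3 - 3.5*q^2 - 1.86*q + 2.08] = 16.2*q - 7.0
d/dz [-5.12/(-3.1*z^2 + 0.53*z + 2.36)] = (2.7136 - 31.744*z)/(-3.1*z^2 + 0.53*z + 2.36)^2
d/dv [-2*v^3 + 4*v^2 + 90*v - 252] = -6*v^2 + 8*v + 90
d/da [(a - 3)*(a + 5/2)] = 2*a - 1/2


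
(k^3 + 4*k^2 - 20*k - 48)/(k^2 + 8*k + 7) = (k^3 + 4*k^2 - 20*k - 48)/(k^2 + 8*k + 7)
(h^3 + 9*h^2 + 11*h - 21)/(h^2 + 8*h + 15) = (h^2 + 6*h - 7)/(h + 5)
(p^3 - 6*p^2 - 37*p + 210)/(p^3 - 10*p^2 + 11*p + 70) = (p + 6)/(p + 2)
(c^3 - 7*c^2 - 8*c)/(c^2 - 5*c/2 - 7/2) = 2*c*(c - 8)/(2*c - 7)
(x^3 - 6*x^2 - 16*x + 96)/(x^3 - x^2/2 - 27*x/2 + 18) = 2*(x^2 - 10*x + 24)/(2*x^2 - 9*x + 9)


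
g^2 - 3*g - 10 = (g - 5)*(g + 2)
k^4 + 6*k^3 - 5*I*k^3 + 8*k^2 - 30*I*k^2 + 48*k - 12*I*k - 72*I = (k + 6)*(k - 6*I)*(k - I)*(k + 2*I)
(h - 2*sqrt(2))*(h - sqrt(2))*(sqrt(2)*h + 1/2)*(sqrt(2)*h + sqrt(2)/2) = 2*h^4 - 11*sqrt(2)*h^3/2 + h^3 - 11*sqrt(2)*h^2/4 + 5*h^2 + 5*h/2 + 2*sqrt(2)*h + sqrt(2)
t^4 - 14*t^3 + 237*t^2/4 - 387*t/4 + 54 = (t - 8)*(t - 3)*(t - 3/2)^2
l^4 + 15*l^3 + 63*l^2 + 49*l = l*(l + 1)*(l + 7)^2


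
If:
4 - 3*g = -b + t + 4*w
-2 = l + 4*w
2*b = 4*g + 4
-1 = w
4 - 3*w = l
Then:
No Solution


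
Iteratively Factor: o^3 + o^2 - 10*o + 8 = (o - 1)*(o^2 + 2*o - 8) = (o - 1)*(o + 4)*(o - 2)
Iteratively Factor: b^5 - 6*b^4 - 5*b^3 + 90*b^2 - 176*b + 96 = (b - 2)*(b^4 - 4*b^3 - 13*b^2 + 64*b - 48) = (b - 3)*(b - 2)*(b^3 - b^2 - 16*b + 16) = (b - 4)*(b - 3)*(b - 2)*(b^2 + 3*b - 4) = (b - 4)*(b - 3)*(b - 2)*(b - 1)*(b + 4)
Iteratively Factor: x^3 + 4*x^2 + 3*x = (x + 1)*(x^2 + 3*x) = (x + 1)*(x + 3)*(x)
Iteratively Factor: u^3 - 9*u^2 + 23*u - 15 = (u - 5)*(u^2 - 4*u + 3) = (u - 5)*(u - 3)*(u - 1)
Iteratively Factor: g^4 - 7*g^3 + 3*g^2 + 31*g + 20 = (g + 1)*(g^3 - 8*g^2 + 11*g + 20) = (g + 1)^2*(g^2 - 9*g + 20) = (g - 4)*(g + 1)^2*(g - 5)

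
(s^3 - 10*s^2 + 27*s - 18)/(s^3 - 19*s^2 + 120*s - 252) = (s^2 - 4*s + 3)/(s^2 - 13*s + 42)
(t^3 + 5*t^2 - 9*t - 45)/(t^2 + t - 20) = (t^2 - 9)/(t - 4)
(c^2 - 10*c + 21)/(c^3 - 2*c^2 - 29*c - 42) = (c - 3)/(c^2 + 5*c + 6)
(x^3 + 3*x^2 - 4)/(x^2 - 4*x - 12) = (x^2 + x - 2)/(x - 6)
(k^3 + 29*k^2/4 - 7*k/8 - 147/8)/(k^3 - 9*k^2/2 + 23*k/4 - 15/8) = (4*k^2 + 35*k + 49)/(4*k^2 - 12*k + 5)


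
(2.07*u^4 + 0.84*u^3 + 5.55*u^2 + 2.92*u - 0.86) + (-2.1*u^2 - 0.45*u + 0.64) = 2.07*u^4 + 0.84*u^3 + 3.45*u^2 + 2.47*u - 0.22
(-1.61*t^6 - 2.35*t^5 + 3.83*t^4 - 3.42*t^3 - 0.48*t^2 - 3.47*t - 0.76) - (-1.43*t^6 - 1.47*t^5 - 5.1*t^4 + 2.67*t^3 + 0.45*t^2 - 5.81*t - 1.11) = -0.18*t^6 - 0.88*t^5 + 8.93*t^4 - 6.09*t^3 - 0.93*t^2 + 2.34*t + 0.35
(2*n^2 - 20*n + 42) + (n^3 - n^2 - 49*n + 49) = n^3 + n^2 - 69*n + 91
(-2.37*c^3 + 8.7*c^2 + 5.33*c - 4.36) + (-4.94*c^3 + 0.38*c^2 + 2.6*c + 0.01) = -7.31*c^3 + 9.08*c^2 + 7.93*c - 4.35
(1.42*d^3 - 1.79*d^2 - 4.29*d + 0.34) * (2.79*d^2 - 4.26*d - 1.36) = 3.9618*d^5 - 11.0433*d^4 - 6.2749*d^3 + 21.6584*d^2 + 4.386*d - 0.4624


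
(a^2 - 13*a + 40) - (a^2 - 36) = 76 - 13*a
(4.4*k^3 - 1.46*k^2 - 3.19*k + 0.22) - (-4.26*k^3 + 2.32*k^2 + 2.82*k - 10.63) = 8.66*k^3 - 3.78*k^2 - 6.01*k + 10.85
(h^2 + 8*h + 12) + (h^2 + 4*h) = 2*h^2 + 12*h + 12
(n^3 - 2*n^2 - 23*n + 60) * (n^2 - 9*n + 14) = n^5 - 11*n^4 + 9*n^3 + 239*n^2 - 862*n + 840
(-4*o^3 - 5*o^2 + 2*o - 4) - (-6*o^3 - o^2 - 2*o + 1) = 2*o^3 - 4*o^2 + 4*o - 5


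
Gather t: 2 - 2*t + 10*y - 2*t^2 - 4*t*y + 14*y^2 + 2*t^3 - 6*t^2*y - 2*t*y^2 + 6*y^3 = 2*t^3 + t^2*(-6*y - 2) + t*(-2*y^2 - 4*y - 2) + 6*y^3 + 14*y^2 + 10*y + 2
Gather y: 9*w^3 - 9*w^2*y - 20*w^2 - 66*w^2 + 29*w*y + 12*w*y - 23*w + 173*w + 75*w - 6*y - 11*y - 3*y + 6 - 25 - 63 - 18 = 9*w^3 - 86*w^2 + 225*w + y*(-9*w^2 + 41*w - 20) - 100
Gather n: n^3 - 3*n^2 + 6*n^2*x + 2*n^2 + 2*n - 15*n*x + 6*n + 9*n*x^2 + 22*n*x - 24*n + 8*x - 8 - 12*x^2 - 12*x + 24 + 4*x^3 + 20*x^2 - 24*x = n^3 + n^2*(6*x - 1) + n*(9*x^2 + 7*x - 16) + 4*x^3 + 8*x^2 - 28*x + 16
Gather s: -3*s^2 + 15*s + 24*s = -3*s^2 + 39*s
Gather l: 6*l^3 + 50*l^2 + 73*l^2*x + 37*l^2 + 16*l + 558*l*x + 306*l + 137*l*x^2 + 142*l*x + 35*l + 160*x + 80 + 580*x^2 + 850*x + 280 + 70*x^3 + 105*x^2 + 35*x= 6*l^3 + l^2*(73*x + 87) + l*(137*x^2 + 700*x + 357) + 70*x^3 + 685*x^2 + 1045*x + 360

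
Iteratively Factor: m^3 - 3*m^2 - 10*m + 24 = (m - 2)*(m^2 - m - 12) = (m - 4)*(m - 2)*(m + 3)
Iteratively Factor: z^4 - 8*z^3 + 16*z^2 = (z)*(z^3 - 8*z^2 + 16*z) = z*(z - 4)*(z^2 - 4*z) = z*(z - 4)^2*(z)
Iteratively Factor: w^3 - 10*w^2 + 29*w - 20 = (w - 5)*(w^2 - 5*w + 4) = (w - 5)*(w - 4)*(w - 1)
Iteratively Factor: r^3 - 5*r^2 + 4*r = (r - 4)*(r^2 - r) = (r - 4)*(r - 1)*(r)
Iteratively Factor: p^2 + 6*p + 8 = (p + 2)*(p + 4)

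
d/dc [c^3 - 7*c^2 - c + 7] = 3*c^2 - 14*c - 1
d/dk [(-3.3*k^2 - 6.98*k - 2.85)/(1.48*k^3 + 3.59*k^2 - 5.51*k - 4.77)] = (4.884*k^4 + 20.6608*k^3 + 55.8952*k^2 + 51.945*k + 17.5911)/(2.1904*k^6 + 10.6264*k^5 - 3.4215*k^4 - 53.681*k^3 - 3.8885*k^2 + 52.5654*k + 22.7529)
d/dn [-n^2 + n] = 1 - 2*n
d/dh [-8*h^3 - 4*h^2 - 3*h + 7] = -24*h^2 - 8*h - 3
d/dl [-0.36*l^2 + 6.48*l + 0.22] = 6.48 - 0.72*l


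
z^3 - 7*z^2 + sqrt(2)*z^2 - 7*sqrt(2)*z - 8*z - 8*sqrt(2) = (z - 8)*(z + 1)*(z + sqrt(2))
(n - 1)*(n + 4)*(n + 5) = n^3 + 8*n^2 + 11*n - 20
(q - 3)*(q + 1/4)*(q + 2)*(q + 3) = q^4 + 9*q^3/4 - 17*q^2/2 - 81*q/4 - 9/2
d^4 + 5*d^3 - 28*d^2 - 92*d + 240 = (d - 4)*(d - 2)*(d + 5)*(d + 6)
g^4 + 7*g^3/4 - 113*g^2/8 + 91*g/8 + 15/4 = (g - 2)*(g - 3/2)*(g + 1/4)*(g + 5)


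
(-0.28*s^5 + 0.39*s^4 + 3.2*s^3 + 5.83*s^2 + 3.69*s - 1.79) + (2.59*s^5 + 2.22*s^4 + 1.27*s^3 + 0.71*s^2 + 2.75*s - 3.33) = 2.31*s^5 + 2.61*s^4 + 4.47*s^3 + 6.54*s^2 + 6.44*s - 5.12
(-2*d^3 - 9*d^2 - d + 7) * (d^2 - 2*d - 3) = -2*d^5 - 5*d^4 + 23*d^3 + 36*d^2 - 11*d - 21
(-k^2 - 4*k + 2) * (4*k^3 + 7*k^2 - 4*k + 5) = -4*k^5 - 23*k^4 - 16*k^3 + 25*k^2 - 28*k + 10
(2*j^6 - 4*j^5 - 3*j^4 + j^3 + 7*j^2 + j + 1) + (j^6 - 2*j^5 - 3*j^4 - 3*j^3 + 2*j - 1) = 3*j^6 - 6*j^5 - 6*j^4 - 2*j^3 + 7*j^2 + 3*j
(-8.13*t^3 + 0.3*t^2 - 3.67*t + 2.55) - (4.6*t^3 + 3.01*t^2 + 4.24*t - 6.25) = -12.73*t^3 - 2.71*t^2 - 7.91*t + 8.8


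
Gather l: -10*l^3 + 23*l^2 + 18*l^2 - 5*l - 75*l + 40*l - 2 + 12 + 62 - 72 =-10*l^3 + 41*l^2 - 40*l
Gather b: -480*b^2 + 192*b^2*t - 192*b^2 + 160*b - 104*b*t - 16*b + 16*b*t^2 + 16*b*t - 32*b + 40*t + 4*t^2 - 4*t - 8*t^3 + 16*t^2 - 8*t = b^2*(192*t - 672) + b*(16*t^2 - 88*t + 112) - 8*t^3 + 20*t^2 + 28*t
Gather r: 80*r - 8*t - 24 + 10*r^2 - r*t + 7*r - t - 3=10*r^2 + r*(87 - t) - 9*t - 27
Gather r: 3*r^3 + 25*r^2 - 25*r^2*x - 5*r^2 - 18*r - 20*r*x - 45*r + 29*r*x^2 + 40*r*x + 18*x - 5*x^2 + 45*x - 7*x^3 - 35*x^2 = 3*r^3 + r^2*(20 - 25*x) + r*(29*x^2 + 20*x - 63) - 7*x^3 - 40*x^2 + 63*x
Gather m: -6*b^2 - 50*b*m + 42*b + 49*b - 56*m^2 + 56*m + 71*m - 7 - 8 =-6*b^2 + 91*b - 56*m^2 + m*(127 - 50*b) - 15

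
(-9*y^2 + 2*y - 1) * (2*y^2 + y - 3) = -18*y^4 - 5*y^3 + 27*y^2 - 7*y + 3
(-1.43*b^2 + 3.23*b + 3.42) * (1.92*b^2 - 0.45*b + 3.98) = -2.7456*b^4 + 6.8451*b^3 - 0.5785*b^2 + 11.3164*b + 13.6116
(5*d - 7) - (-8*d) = 13*d - 7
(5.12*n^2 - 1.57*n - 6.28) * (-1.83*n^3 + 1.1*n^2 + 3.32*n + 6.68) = -9.3696*n^5 + 8.5051*n^4 + 26.7638*n^3 + 22.0812*n^2 - 31.3372*n - 41.9504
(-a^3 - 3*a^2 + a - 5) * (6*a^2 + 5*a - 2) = -6*a^5 - 23*a^4 - 7*a^3 - 19*a^2 - 27*a + 10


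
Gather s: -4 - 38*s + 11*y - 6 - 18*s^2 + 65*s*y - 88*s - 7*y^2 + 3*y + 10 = -18*s^2 + s*(65*y - 126) - 7*y^2 + 14*y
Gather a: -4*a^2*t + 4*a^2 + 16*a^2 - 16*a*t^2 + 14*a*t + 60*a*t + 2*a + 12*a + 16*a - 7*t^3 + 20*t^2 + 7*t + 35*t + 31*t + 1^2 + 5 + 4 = a^2*(20 - 4*t) + a*(-16*t^2 + 74*t + 30) - 7*t^3 + 20*t^2 + 73*t + 10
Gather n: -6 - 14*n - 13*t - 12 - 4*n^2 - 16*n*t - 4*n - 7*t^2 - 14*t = -4*n^2 + n*(-16*t - 18) - 7*t^2 - 27*t - 18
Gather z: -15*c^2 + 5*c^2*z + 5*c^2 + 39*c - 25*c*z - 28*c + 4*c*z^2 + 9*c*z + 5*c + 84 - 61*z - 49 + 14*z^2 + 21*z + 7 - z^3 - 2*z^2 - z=-10*c^2 + 16*c - z^3 + z^2*(4*c + 12) + z*(5*c^2 - 16*c - 41) + 42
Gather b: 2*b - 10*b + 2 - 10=-8*b - 8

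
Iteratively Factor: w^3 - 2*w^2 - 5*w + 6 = (w - 1)*(w^2 - w - 6) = (w - 1)*(w + 2)*(w - 3)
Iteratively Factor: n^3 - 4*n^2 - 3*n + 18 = (n + 2)*(n^2 - 6*n + 9) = (n - 3)*(n + 2)*(n - 3)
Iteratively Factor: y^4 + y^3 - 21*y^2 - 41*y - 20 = (y + 1)*(y^3 - 21*y - 20) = (y - 5)*(y + 1)*(y^2 + 5*y + 4) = (y - 5)*(y + 1)^2*(y + 4)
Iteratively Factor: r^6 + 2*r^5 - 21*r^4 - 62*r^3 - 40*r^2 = (r - 5)*(r^5 + 7*r^4 + 14*r^3 + 8*r^2) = (r - 5)*(r + 2)*(r^4 + 5*r^3 + 4*r^2) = r*(r - 5)*(r + 2)*(r^3 + 5*r^2 + 4*r) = r*(r - 5)*(r + 1)*(r + 2)*(r^2 + 4*r) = r^2*(r - 5)*(r + 1)*(r + 2)*(r + 4)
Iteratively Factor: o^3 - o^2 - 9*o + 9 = (o - 1)*(o^2 - 9) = (o - 1)*(o + 3)*(o - 3)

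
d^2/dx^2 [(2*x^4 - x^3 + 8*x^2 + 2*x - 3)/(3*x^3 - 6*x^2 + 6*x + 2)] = 4*(45*x^6 - 72*x^5 - 261*x^4 + 282*x^3 - 129*x^2 + 219*x - 68)/(27*x^9 - 162*x^8 + 486*x^7 - 810*x^6 + 756*x^5 - 216*x^4 - 180*x^3 + 144*x^2 + 72*x + 8)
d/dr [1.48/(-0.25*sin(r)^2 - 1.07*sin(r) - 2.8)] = (0.74*sin(r) + 1.5836)*cos(r)/(0.25*sin(r)^2 + 1.07*sin(r) + 2.8)^2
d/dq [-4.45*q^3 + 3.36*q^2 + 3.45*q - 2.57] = -13.35*q^2 + 6.72*q + 3.45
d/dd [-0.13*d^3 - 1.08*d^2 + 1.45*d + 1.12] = -0.39*d^2 - 2.16*d + 1.45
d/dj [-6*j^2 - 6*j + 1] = -12*j - 6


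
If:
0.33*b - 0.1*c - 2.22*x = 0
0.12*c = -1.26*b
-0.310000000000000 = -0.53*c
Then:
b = -0.06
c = 0.58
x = -0.03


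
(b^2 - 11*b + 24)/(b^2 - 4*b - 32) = (b - 3)/(b + 4)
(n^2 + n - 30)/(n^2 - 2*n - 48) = (n - 5)/(n - 8)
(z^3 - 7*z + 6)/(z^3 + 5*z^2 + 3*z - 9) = (z - 2)/(z + 3)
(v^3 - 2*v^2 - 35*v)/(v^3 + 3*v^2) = (v^2 - 2*v - 35)/(v*(v + 3))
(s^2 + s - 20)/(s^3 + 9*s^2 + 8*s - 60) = (s - 4)/(s^2 + 4*s - 12)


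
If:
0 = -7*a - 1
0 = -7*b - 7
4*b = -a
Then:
No Solution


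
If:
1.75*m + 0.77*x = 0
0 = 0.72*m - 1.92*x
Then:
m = 0.00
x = 0.00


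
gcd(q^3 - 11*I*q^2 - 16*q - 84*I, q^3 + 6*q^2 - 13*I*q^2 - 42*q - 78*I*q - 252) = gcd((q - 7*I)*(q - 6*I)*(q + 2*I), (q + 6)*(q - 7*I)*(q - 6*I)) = q^2 - 13*I*q - 42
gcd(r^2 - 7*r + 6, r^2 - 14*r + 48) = r - 6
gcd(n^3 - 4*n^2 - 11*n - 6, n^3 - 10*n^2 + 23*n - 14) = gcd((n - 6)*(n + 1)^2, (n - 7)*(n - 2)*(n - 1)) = 1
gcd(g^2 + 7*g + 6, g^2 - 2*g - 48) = g + 6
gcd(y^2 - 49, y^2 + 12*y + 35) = y + 7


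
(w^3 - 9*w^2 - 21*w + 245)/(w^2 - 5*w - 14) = (w^2 - 2*w - 35)/(w + 2)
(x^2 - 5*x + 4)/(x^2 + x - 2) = (x - 4)/(x + 2)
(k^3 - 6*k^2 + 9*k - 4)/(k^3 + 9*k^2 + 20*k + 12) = (k^3 - 6*k^2 + 9*k - 4)/(k^3 + 9*k^2 + 20*k + 12)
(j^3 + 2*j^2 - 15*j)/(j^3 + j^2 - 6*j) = (j^2 + 2*j - 15)/(j^2 + j - 6)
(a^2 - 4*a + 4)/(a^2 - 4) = (a - 2)/(a + 2)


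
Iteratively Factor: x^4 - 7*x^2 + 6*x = (x - 1)*(x^3 + x^2 - 6*x) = (x - 2)*(x - 1)*(x^2 + 3*x) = x*(x - 2)*(x - 1)*(x + 3)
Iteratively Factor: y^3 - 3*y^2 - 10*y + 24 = (y - 4)*(y^2 + y - 6) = (y - 4)*(y - 2)*(y + 3)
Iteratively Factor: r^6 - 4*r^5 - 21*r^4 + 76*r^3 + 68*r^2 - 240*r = (r + 2)*(r^5 - 6*r^4 - 9*r^3 + 94*r^2 - 120*r) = (r - 3)*(r + 2)*(r^4 - 3*r^3 - 18*r^2 + 40*r) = (r - 3)*(r - 2)*(r + 2)*(r^3 - r^2 - 20*r) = (r - 5)*(r - 3)*(r - 2)*(r + 2)*(r^2 + 4*r) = (r - 5)*(r - 3)*(r - 2)*(r + 2)*(r + 4)*(r)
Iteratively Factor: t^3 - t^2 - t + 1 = (t + 1)*(t^2 - 2*t + 1) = (t - 1)*(t + 1)*(t - 1)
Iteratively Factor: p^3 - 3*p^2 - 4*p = (p + 1)*(p^2 - 4*p) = (p - 4)*(p + 1)*(p)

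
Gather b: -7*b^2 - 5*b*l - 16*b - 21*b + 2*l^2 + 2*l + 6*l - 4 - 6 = -7*b^2 + b*(-5*l - 37) + 2*l^2 + 8*l - 10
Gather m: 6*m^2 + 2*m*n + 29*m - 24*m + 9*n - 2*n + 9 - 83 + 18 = 6*m^2 + m*(2*n + 5) + 7*n - 56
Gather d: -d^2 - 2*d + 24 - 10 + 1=-d^2 - 2*d + 15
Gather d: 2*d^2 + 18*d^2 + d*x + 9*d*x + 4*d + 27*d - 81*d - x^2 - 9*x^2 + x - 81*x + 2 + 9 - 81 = 20*d^2 + d*(10*x - 50) - 10*x^2 - 80*x - 70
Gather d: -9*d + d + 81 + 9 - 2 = 88 - 8*d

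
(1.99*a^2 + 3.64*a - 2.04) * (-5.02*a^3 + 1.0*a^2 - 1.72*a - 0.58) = -9.9898*a^5 - 16.2828*a^4 + 10.458*a^3 - 9.455*a^2 + 1.3976*a + 1.1832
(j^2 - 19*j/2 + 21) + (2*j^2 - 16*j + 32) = 3*j^2 - 51*j/2 + 53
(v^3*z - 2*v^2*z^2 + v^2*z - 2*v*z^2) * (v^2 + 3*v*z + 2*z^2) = v^5*z + v^4*z^2 + v^4*z - 4*v^3*z^3 + v^3*z^2 - 4*v^2*z^4 - 4*v^2*z^3 - 4*v*z^4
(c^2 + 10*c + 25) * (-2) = -2*c^2 - 20*c - 50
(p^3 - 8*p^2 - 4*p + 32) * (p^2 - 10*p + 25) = p^5 - 18*p^4 + 101*p^3 - 128*p^2 - 420*p + 800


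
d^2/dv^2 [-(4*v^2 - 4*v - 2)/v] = 4/v^3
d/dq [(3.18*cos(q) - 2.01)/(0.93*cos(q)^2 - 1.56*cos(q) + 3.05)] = (2.9574*cos(q)^2 - 3.7386*cos(q) - 6.5634)*sin(q)/(0.8649*cos(q)^4 - 2.9016*cos(q)^3 + 8.1066*cos(q)^2 - 9.516*cos(q) + 9.3025)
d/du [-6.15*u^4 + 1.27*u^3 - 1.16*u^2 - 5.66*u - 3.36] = -24.6*u^3 + 3.81*u^2 - 2.32*u - 5.66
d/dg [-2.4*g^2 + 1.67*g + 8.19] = 1.67 - 4.8*g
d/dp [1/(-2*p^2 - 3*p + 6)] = (4*p + 3)/(2*p^2 + 3*p - 6)^2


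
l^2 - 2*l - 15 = (l - 5)*(l + 3)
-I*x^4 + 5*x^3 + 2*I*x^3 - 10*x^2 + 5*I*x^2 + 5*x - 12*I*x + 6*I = (x - 1)*(x + 2*I)*(x + 3*I)*(-I*x + I)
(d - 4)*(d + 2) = d^2 - 2*d - 8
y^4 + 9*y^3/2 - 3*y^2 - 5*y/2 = y*(y - 1)*(y + 1/2)*(y + 5)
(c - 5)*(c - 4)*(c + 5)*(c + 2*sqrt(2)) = c^4 - 4*c^3 + 2*sqrt(2)*c^3 - 25*c^2 - 8*sqrt(2)*c^2 - 50*sqrt(2)*c + 100*c + 200*sqrt(2)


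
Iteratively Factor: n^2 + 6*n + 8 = (n + 4)*(n + 2)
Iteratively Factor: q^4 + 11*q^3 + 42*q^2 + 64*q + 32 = (q + 2)*(q^3 + 9*q^2 + 24*q + 16) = (q + 2)*(q + 4)*(q^2 + 5*q + 4) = (q + 1)*(q + 2)*(q + 4)*(q + 4)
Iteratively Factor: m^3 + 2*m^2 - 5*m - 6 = (m - 2)*(m^2 + 4*m + 3) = (m - 2)*(m + 3)*(m + 1)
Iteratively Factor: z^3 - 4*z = (z)*(z^2 - 4) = z*(z - 2)*(z + 2)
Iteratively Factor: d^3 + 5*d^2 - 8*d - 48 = (d + 4)*(d^2 + d - 12) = (d - 3)*(d + 4)*(d + 4)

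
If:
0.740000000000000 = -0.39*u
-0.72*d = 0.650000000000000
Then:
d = -0.90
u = -1.90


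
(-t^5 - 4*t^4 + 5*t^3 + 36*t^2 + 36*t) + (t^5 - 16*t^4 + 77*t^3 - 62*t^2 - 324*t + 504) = -20*t^4 + 82*t^3 - 26*t^2 - 288*t + 504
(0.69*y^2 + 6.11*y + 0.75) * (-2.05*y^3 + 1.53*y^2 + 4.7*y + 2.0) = -1.4145*y^5 - 11.4698*y^4 + 11.0538*y^3 + 31.2445*y^2 + 15.745*y + 1.5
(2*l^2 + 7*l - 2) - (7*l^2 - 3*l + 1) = -5*l^2 + 10*l - 3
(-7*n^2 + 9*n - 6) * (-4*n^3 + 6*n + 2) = 28*n^5 - 36*n^4 - 18*n^3 + 40*n^2 - 18*n - 12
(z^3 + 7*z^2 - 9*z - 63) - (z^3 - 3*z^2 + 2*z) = 10*z^2 - 11*z - 63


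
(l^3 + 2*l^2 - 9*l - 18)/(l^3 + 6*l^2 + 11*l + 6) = (l - 3)/(l + 1)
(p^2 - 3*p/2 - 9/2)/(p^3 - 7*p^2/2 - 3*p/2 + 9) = 1/(p - 2)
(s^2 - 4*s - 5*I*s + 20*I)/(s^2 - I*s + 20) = (s - 4)/(s + 4*I)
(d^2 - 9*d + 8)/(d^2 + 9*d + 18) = (d^2 - 9*d + 8)/(d^2 + 9*d + 18)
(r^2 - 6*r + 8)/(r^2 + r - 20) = (r - 2)/(r + 5)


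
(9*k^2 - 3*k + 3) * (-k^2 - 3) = -9*k^4 + 3*k^3 - 30*k^2 + 9*k - 9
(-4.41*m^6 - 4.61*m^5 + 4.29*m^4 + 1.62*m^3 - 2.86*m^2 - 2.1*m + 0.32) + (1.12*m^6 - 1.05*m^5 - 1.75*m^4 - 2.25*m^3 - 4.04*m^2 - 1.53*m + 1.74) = -3.29*m^6 - 5.66*m^5 + 2.54*m^4 - 0.63*m^3 - 6.9*m^2 - 3.63*m + 2.06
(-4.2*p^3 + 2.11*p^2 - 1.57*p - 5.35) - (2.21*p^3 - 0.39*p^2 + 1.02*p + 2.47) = -6.41*p^3 + 2.5*p^2 - 2.59*p - 7.82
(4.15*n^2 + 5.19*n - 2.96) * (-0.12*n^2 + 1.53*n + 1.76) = -0.498*n^4 + 5.7267*n^3 + 15.5999*n^2 + 4.6056*n - 5.2096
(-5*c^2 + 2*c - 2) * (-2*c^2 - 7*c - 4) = 10*c^4 + 31*c^3 + 10*c^2 + 6*c + 8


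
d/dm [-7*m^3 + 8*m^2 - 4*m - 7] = -21*m^2 + 16*m - 4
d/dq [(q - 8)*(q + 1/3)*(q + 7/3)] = 3*q^2 - 32*q/3 - 185/9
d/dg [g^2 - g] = 2*g - 1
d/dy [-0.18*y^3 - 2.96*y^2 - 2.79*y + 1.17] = -0.54*y^2 - 5.92*y - 2.79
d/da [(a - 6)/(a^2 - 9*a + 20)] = (a^2 - 9*a - (a - 6)*(2*a - 9) + 20)/(a^2 - 9*a + 20)^2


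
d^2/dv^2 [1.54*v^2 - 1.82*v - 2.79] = 3.08000000000000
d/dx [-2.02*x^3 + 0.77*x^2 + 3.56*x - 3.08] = -6.06*x^2 + 1.54*x + 3.56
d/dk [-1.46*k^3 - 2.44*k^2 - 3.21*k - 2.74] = -4.38*k^2 - 4.88*k - 3.21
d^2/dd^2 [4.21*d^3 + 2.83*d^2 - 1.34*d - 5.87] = 25.26*d + 5.66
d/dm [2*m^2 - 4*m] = 4*m - 4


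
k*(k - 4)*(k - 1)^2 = k^4 - 6*k^3 + 9*k^2 - 4*k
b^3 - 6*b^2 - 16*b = b*(b - 8)*(b + 2)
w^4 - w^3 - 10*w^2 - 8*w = w*(w - 4)*(w + 1)*(w + 2)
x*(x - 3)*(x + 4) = x^3 + x^2 - 12*x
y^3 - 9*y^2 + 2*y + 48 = (y - 8)*(y - 3)*(y + 2)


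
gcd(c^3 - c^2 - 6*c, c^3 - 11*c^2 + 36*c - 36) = c - 3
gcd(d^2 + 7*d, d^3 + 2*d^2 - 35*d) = d^2 + 7*d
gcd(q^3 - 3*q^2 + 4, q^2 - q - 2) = q^2 - q - 2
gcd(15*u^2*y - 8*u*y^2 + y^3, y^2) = y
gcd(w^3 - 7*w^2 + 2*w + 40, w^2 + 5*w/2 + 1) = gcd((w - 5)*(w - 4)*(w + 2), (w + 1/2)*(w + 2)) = w + 2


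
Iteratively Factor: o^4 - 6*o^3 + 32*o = (o - 4)*(o^3 - 2*o^2 - 8*o) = (o - 4)^2*(o^2 + 2*o) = (o - 4)^2*(o + 2)*(o)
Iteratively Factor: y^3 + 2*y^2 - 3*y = (y - 1)*(y^2 + 3*y) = y*(y - 1)*(y + 3)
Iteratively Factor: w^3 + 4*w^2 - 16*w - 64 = (w + 4)*(w^2 - 16) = (w + 4)^2*(w - 4)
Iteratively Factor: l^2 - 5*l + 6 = (l - 2)*(l - 3)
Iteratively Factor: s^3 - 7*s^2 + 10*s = (s - 5)*(s^2 - 2*s) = s*(s - 5)*(s - 2)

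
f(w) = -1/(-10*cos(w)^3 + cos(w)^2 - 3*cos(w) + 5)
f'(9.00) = 0.05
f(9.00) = -0.06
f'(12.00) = -1.52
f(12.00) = 0.35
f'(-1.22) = -0.41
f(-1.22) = -0.27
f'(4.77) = -0.13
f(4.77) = -0.21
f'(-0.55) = -1.32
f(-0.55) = 0.33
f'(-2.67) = -0.05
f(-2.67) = -0.06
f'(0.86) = 22.95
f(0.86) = -1.45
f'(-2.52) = -0.08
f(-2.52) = -0.07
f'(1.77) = 0.14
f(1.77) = -0.18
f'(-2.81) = -0.03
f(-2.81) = -0.06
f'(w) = -(-30*sin(w)*cos(w)^2 + 2*sin(w)*cos(w) - 3*sin(w))/(-10*cos(w)^3 + cos(w)^2 - 3*cos(w) + 5)^2 = (30*cos(w)^2 - 2*cos(w) + 3)*sin(w)/(10*cos(w)^3 - cos(w)^2 + 3*cos(w) - 5)^2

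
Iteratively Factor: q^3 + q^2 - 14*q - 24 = (q - 4)*(q^2 + 5*q + 6) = (q - 4)*(q + 3)*(q + 2)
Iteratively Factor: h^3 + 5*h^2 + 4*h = (h + 1)*(h^2 + 4*h) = (h + 1)*(h + 4)*(h)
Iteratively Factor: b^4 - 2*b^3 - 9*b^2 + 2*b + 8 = (b + 1)*(b^3 - 3*b^2 - 6*b + 8) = (b - 1)*(b + 1)*(b^2 - 2*b - 8) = (b - 1)*(b + 1)*(b + 2)*(b - 4)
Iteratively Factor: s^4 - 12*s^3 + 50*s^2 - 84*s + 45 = (s - 5)*(s^3 - 7*s^2 + 15*s - 9) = (s - 5)*(s - 3)*(s^2 - 4*s + 3) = (s - 5)*(s - 3)^2*(s - 1)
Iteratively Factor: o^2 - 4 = (o + 2)*(o - 2)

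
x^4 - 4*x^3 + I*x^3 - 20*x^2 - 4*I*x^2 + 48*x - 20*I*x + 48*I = (x - 6)*(x - 2)*(x + 4)*(x + I)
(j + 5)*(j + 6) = j^2 + 11*j + 30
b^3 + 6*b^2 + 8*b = b*(b + 2)*(b + 4)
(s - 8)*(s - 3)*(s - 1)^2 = s^4 - 13*s^3 + 47*s^2 - 59*s + 24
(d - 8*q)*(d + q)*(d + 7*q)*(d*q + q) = d^4*q + d^3*q - 57*d^2*q^3 - 56*d*q^4 - 57*d*q^3 - 56*q^4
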